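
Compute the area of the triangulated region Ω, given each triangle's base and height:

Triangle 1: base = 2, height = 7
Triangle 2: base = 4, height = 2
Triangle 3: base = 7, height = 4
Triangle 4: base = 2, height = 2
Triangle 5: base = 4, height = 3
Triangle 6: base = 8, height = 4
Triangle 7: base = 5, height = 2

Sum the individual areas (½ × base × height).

(1/2)×2×7 + (1/2)×4×2 + (1/2)×7×4 + (1/2)×2×2 + (1/2)×4×3 + (1/2)×8×4 + (1/2)×5×2 = 54.0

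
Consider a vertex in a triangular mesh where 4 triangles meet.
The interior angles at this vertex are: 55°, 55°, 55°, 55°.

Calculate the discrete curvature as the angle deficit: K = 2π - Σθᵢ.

Sum of angles = 220°. K = 360° - 220° = 140° = 7π/9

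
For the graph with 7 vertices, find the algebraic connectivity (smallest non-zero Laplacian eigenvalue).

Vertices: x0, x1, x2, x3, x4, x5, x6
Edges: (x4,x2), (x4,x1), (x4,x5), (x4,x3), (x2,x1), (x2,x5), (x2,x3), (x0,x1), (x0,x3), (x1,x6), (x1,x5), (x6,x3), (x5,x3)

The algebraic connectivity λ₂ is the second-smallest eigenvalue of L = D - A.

Degrees: deg(x0) = 2, deg(x1) = 5, deg(x2) = 4, deg(x3) = 5, deg(x4) = 4, deg(x5) = 4, deg(x6) = 2.
L = D − A with rows/columns ordered (x0, x1, x2, x3, x4, x5, x6):
  [ 2, -1,  0, -1,  0,  0,  0]
  [-1,  5, -1,  0, -1, -1, -1]
  [ 0, -1,  4, -1, -1, -1,  0]
  [-1,  0, -1,  5, -1, -1, -1]
  [ 0, -1, -1, -1,  4, -1,  0]
  [ 0, -1, -1, -1, -1,  4,  0]
  [ 0, -1,  0, -1,  0,  0,  2]
Characteristic polynomial: det(λI − L) = λ(λ − 2)²(λ − 5)³(λ − 7).
Roots: λ = 0; (λ − 2) = 0 ⇒ λ = 2 (multiplicity 2); (λ − 5) = 0 ⇒ λ = 5 (multiplicity 3); (λ − 7) = 0 ⇒ λ = 7.
(Check: the roots sum (with multiplicity) to 26, matching trace L = Σdeg = 2·13 = 26.)
Laplacian eigenvalues: [0.0, 2.0, 2.0, 5.0, 5.0, 5.0, 7.0]. Algebraic connectivity (smallest non-zero eigenvalue) = 2.0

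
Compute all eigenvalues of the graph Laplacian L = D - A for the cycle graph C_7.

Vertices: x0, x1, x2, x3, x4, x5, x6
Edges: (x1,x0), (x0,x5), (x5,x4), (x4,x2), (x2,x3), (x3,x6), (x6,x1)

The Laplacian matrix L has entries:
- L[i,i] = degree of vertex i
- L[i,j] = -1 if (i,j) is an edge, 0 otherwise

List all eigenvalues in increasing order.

The cycle graph C_n has Laplacian eigenvalues λ_k = 2 − 2cos(2πk/n), k = 0, 1, …, n−1. Here n = 7:
k=0: 2 − 2cos(0) = 0.0; k=1: 2 − 2cos(2π/7) = 0.753; k=2: 2 − 2cos(4π/7) = 2.445; k=3: 2 − 2cos(6π/7) = 3.8019; k=4: 2 − 2cos(8π/7) = 3.8019; k=5: 2 − 2cos(10π/7) = 2.445; k=6: 2 − 2cos(12π/7) = 0.753.
Laplacian eigenvalues (increasing order): [0.0, 0.753, 0.753, 2.445, 2.445, 3.8019, 3.8019]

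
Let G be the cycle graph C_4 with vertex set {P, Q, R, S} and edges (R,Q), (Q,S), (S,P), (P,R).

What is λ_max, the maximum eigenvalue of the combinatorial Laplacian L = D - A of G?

The cycle graph C_n has Laplacian eigenvalues λ_k = 2 − 2cos(2πk/n), k = 0, 1, …, n−1. Here n = 4:
k=0: 2 − 2cos(0) = 0.0; k=1: 2 − 2cos(π/2) = 2.0; k=2: 2 − 2cos(π) = 4.0; k=3: 2 − 2cos(3π/2) = 2.0.
Laplacian eigenvalues: [0.0, 2.0, 2.0, 4.0]. Largest eigenvalue (spectral radius) = 4.0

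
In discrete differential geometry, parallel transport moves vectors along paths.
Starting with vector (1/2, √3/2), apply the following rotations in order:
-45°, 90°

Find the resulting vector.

Total rotation: (-45°) + 90° = 45°. Final vector: (-0.2588, 0.9659)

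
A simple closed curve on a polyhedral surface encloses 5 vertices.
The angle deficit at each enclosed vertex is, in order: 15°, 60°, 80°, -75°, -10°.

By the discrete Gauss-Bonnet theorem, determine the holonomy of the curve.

Holonomy = total enclosed curvature = 15° + 60° + 80° + (-75°) + (-10°) = 70°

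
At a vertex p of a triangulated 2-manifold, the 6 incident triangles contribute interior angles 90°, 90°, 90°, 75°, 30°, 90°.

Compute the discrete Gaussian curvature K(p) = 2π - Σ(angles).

Sum of angles = 465°. K = 360° - 465° = -105° = -7π/12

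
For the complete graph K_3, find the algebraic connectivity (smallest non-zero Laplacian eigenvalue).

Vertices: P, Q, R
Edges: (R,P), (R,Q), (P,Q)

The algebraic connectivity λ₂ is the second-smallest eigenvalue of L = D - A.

For the complete graph K_n, L = nI − J (J = all-ones matrix). J has eigenvalues n (once, eigenvector 𝟙) and 0 (multiplicity n−1), so L has eigenvalues 0 (once) and n (multiplicity n−1). Here n = 3: eigenvalue 0 once and 3 with multiplicity 2.
Laplacian eigenvalues: [0.0, 3.0, 3.0]. Algebraic connectivity (smallest non-zero eigenvalue) = 3.0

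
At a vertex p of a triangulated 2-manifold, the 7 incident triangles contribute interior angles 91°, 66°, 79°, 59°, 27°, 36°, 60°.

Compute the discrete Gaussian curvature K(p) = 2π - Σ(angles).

Sum of angles = 418°. K = 360° - 418° = -58° = -29π/90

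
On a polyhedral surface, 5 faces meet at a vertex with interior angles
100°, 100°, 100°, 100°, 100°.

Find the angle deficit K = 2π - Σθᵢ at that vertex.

Sum of angles = 500°. K = 360° - 500° = -140° = -7π/9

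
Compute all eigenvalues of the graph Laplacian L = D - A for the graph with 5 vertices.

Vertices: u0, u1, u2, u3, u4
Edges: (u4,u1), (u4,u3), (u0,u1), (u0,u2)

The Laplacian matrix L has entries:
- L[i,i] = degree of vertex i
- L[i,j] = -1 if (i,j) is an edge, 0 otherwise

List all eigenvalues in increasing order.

Degrees: deg(u0) = 2, deg(u1) = 2, deg(u2) = 1, deg(u3) = 1, deg(u4) = 2.
L = D − A with rows/columns ordered (u0, u1, u2, u3, u4):
  [ 2, -1, -1,  0,  0]
  [-1,  2,  0,  0, -1]
  [-1,  0,  1,  0,  0]
  [ 0,  0,  0,  1, -1]
  [ 0, -1,  0, -1,  2]
Characteristic polynomial: det(λI − L) = λ(λ² − 3λ + 1)(λ² − 5λ + 5).
Roots: λ = 0; (λ² − 3λ + 1) = 0 ⇒ λ = (3 ± √5)/2 ≈ 0.382, 2.618; (λ² − 5λ + 5) = 0 ⇒ λ = (5 ± √5)/2 ≈ 1.382, 3.618.
(Check: the roots sum (with multiplicity) to 8, matching trace L = Σdeg = 2·4 = 8.)
Laplacian eigenvalues (increasing order): [0.0, 0.382, 1.382, 2.618, 3.618]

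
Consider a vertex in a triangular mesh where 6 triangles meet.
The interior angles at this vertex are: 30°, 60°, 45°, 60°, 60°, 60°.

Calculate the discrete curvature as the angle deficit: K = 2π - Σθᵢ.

Sum of angles = 315°. K = 360° - 315° = 45° = π/4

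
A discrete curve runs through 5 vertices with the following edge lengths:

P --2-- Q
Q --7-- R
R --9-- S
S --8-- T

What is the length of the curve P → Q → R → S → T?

Arc length = 2 + 7 + 9 + 8 = 26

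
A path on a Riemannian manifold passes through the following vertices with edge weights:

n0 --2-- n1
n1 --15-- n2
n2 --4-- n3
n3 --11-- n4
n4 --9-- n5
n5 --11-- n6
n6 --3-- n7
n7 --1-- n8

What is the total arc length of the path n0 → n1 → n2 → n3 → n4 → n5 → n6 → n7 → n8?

Arc length = 2 + 15 + 4 + 11 + 9 + 11 + 3 + 1 = 56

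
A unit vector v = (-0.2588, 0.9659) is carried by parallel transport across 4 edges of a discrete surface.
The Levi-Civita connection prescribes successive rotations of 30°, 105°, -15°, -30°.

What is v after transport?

Total rotation: 30° + 105° + (-15°) + (-30°) = 90°. Final vector: (-0.9659, -0.2588)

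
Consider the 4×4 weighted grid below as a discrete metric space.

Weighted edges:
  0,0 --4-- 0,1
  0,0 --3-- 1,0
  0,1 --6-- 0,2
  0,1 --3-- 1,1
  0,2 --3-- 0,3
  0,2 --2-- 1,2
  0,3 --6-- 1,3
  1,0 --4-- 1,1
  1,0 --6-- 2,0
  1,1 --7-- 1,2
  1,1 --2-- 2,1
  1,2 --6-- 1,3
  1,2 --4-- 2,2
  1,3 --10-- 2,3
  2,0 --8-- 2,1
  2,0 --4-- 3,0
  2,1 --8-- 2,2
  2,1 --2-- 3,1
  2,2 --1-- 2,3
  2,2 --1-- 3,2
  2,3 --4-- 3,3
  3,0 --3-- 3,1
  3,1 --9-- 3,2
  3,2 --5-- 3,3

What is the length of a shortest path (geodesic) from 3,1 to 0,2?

Shortest path: 3,1 → 2,1 → 1,1 → 0,1 → 0,2, total weight = 13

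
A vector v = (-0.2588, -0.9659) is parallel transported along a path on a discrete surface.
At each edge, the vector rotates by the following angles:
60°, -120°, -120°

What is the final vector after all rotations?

Total rotation: 60° + (-120°) + (-120°) = -180° ≡ 180° (mod 360°). Final vector: (0.2588, 0.9659)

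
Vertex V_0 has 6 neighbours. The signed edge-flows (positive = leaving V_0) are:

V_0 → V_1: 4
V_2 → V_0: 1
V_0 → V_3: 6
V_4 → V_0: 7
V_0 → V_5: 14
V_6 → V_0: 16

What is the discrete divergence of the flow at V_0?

Divergence = sum of outgoing flows = 4 + (-1) + 6 + (-7) + 14 + (-16) = 0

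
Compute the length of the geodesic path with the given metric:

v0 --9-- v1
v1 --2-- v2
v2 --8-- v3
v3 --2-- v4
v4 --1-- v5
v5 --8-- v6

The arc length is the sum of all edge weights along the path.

Arc length = 9 + 2 + 8 + 2 + 1 + 8 = 30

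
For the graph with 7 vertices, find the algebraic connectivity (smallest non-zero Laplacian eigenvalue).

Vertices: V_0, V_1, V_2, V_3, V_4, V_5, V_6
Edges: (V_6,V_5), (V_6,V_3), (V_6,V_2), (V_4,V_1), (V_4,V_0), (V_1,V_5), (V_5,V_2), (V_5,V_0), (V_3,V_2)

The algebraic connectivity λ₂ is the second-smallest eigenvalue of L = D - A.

Degrees: deg(V_0) = 2, deg(V_1) = 2, deg(V_2) = 3, deg(V_3) = 2, deg(V_4) = 2, deg(V_5) = 4, deg(V_6) = 3.
L = D − A with rows/columns ordered (V_0, V_1, V_2, V_3, V_4, V_5, V_6):
  [ 2,  0,  0,  0, -1, -1,  0]
  [ 0,  2,  0,  0, -1, -1,  0]
  [ 0,  0,  3, -1,  0, -1, -1]
  [ 0,  0, -1,  2,  0,  0, -1]
  [-1, -1,  0,  0,  2,  0,  0]
  [-1, -1, -1,  0,  0,  4, -1]
  [ 0,  0, -1, -1,  0, -1,  3]
Characteristic polynomial: det(λI − L) = λ(λ² − 4λ + 2)(λ − 2)(λ² − 8λ + 14)(λ − 4).
Roots: λ = 0; (λ² − 4λ + 2) = 0 ⇒ λ = 2 ± √2 ≈ 0.5858, 3.4142; (λ − 2) = 0 ⇒ λ = 2; (λ² − 8λ + 14) = 0 ⇒ λ = 4 ± √2 ≈ 2.5858, 5.4142; (λ − 4) = 0 ⇒ λ = 4.
(Check: the roots sum (with multiplicity) to 18, matching trace L = Σdeg = 2·9 = 18.)
Laplacian eigenvalues: [0.0, 0.5858, 2.0, 2.5858, 3.4142, 4.0, 5.4142]. Algebraic connectivity (smallest non-zero eigenvalue) = 0.5858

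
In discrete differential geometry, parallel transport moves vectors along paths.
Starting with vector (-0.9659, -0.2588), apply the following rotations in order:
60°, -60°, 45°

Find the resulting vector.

Total rotation: 60° + (-60°) + 45° = 45°. Final vector: (-0.5000, -0.8660)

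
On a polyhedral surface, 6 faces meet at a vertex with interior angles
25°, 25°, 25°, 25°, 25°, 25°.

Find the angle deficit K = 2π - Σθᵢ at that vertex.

Sum of angles = 150°. K = 360° - 150° = 210°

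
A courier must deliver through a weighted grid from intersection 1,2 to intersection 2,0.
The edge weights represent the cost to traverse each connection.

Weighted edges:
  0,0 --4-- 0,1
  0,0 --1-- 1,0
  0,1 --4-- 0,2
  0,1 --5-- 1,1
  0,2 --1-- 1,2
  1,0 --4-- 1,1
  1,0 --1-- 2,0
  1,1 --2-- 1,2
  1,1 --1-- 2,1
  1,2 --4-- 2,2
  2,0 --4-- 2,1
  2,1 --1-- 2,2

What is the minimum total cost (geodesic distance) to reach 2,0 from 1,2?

Shortest path: 1,2 → 1,1 → 2,1 → 2,0, total weight = 7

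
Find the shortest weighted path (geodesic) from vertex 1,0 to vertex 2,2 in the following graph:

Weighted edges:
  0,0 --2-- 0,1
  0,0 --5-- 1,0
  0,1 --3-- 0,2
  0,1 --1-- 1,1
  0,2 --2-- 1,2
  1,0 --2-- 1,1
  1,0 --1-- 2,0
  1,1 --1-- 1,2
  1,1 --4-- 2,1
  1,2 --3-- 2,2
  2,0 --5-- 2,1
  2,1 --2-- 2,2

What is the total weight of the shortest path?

Shortest path: 1,0 → 1,1 → 1,2 → 2,2, total weight = 6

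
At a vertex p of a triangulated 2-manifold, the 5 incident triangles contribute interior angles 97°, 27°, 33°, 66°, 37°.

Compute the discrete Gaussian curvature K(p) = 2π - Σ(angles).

Sum of angles = 260°. K = 360° - 260° = 100° = 5π/9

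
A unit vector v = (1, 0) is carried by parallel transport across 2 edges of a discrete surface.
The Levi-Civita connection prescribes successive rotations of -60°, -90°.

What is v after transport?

Total rotation: (-60°) + (-90°) = -150°. Final vector: (-0.8660, -0.5000)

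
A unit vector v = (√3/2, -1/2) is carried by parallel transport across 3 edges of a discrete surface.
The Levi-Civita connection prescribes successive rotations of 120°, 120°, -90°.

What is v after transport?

Total rotation: 120° + 120° + (-90°) = 150°. Final vector: (-0.5000, 0.8660)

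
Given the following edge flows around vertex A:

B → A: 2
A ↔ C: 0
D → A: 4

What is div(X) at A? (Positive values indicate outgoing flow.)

Divergence = sum of outgoing flows = (-2) + 0 + (-4) = -6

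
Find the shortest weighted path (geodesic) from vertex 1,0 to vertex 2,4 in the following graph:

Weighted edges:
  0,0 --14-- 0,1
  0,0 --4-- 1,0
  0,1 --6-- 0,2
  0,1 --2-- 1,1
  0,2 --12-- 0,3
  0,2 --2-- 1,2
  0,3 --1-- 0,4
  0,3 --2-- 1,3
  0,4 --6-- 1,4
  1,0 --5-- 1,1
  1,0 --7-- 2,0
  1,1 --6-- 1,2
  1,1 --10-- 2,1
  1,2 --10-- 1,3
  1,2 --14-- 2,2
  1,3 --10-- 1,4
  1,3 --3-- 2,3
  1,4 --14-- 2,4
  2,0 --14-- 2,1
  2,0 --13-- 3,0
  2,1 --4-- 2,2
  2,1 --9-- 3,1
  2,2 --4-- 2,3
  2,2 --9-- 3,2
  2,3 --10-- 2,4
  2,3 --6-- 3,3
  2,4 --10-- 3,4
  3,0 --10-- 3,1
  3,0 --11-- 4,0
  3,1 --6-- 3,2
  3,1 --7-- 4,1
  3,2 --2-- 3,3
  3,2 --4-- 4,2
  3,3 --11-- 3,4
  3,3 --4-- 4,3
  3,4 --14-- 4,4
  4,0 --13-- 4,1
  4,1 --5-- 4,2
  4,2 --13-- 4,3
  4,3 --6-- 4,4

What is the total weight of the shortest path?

Shortest path: 1,0 → 1,1 → 2,1 → 2,2 → 2,3 → 2,4, total weight = 33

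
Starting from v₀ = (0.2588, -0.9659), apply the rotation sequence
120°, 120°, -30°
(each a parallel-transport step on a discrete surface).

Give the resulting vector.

Total rotation: 120° + 120° + (-30°) = 210° ≡ -150° (mod 360°). Final vector: (-0.7071, 0.7071)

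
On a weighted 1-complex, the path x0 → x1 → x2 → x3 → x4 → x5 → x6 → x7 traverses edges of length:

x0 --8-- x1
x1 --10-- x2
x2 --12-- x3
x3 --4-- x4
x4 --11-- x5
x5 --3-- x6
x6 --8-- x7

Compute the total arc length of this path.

Arc length = 8 + 10 + 12 + 4 + 11 + 3 + 8 = 56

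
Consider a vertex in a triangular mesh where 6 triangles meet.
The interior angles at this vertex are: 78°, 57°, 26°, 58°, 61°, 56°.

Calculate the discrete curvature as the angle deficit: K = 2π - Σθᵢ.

Sum of angles = 336°. K = 360° - 336° = 24° = 2π/15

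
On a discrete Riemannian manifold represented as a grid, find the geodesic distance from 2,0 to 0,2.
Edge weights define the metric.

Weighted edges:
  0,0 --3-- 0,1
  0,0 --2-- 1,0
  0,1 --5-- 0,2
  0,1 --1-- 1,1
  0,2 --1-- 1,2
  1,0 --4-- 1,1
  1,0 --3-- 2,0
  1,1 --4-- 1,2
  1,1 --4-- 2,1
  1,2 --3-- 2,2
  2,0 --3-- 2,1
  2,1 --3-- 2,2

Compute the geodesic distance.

Shortest path: 2,0 → 2,1 → 2,2 → 1,2 → 0,2, total weight = 10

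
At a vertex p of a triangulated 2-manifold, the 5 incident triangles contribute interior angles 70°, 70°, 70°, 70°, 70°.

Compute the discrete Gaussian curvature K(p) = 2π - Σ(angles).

Sum of angles = 350°. K = 360° - 350° = 10° = π/18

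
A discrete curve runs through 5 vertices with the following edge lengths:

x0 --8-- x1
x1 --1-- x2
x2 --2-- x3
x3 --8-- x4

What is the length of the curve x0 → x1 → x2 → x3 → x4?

Arc length = 8 + 1 + 2 + 8 = 19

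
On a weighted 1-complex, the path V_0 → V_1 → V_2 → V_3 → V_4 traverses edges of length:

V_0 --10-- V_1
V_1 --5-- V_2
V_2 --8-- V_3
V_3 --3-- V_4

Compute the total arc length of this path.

Arc length = 10 + 5 + 8 + 3 = 26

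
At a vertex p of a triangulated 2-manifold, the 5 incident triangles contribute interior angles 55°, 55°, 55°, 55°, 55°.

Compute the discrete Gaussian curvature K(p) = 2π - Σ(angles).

Sum of angles = 275°. K = 360° - 275° = 85°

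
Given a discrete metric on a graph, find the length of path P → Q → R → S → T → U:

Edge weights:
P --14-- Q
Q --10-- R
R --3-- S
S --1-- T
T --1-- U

Arc length = 14 + 10 + 3 + 1 + 1 = 29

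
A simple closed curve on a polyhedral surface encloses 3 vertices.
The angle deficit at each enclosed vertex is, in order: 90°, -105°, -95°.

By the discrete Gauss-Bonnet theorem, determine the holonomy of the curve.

Holonomy = total enclosed curvature = 90° + (-105°) + (-95°) = -110°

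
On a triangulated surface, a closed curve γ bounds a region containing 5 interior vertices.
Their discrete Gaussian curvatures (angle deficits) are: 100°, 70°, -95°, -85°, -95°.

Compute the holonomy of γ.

Holonomy = total enclosed curvature = 100° + 70° + (-95°) + (-85°) + (-95°) = -105°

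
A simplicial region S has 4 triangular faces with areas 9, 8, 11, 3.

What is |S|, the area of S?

9 + 8 + 11 + 3 = 31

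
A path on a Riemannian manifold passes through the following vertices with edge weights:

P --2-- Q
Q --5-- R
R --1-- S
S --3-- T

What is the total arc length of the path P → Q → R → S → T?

Arc length = 2 + 5 + 1 + 3 = 11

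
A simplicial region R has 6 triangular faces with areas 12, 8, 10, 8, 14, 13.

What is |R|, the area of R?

12 + 8 + 10 + 8 + 14 + 13 = 65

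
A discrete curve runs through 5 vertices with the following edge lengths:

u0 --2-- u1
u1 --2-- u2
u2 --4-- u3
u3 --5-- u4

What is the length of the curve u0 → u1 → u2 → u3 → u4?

Arc length = 2 + 2 + 4 + 5 = 13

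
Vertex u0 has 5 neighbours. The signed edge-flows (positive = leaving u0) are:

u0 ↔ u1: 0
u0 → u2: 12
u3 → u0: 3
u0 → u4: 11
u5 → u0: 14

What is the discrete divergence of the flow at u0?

Divergence = sum of outgoing flows = 0 + 12 + (-3) + 11 + (-14) = 6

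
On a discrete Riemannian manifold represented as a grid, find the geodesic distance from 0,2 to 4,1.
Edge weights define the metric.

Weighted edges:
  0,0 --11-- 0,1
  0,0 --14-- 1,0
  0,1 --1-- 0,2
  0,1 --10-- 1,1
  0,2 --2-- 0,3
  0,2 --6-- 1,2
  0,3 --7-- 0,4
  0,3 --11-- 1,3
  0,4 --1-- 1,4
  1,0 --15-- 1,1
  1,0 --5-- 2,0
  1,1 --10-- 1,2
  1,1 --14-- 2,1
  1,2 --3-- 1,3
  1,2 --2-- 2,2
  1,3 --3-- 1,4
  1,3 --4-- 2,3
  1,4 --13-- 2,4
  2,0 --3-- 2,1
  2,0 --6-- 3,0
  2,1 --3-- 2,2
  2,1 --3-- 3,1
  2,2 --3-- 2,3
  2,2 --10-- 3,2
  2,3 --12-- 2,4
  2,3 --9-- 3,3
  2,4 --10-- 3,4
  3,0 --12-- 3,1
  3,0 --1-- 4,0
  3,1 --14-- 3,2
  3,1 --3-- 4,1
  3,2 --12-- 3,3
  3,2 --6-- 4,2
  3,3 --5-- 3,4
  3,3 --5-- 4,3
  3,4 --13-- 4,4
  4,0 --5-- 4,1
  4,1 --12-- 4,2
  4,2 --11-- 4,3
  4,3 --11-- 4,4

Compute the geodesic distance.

Shortest path: 0,2 → 1,2 → 2,2 → 2,1 → 3,1 → 4,1, total weight = 17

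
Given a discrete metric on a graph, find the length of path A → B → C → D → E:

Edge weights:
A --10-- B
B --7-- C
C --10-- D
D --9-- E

Arc length = 10 + 7 + 10 + 9 = 36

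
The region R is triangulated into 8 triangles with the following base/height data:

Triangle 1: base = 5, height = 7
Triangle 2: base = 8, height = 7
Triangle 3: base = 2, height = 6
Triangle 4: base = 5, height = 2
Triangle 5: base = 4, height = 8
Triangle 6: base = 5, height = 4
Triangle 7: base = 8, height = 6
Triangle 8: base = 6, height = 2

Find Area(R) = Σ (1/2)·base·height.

(1/2)×5×7 + (1/2)×8×7 + (1/2)×2×6 + (1/2)×5×2 + (1/2)×4×8 + (1/2)×5×4 + (1/2)×8×6 + (1/2)×6×2 = 112.5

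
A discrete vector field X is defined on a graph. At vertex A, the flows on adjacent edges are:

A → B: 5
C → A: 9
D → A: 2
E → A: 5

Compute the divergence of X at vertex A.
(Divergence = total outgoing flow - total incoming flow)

Divergence = sum of outgoing flows = 5 + (-9) + (-2) + (-5) = -11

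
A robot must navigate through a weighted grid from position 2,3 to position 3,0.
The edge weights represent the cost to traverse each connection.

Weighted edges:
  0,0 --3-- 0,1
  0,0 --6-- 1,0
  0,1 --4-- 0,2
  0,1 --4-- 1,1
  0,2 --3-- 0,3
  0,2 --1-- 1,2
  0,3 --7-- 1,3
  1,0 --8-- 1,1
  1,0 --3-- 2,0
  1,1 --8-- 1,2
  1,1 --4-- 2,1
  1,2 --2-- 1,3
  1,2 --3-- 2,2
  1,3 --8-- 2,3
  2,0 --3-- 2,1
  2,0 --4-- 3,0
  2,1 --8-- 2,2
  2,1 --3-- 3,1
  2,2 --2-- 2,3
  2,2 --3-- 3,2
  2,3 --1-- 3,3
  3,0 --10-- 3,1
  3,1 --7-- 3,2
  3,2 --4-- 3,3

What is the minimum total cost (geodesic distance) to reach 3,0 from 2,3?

Shortest path: 2,3 → 2,2 → 2,1 → 2,0 → 3,0, total weight = 17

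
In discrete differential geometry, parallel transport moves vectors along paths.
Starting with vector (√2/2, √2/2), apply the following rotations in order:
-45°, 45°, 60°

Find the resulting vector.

Total rotation: (-45°) + 45° + 60° = 60°. Final vector: (-0.2588, 0.9659)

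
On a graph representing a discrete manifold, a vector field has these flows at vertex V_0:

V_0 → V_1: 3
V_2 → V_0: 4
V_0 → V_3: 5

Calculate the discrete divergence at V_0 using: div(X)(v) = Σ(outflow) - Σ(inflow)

Divergence = sum of outgoing flows = 3 + (-4) + 5 = 4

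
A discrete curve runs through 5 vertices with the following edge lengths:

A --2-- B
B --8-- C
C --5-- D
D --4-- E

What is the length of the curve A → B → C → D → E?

Arc length = 2 + 8 + 5 + 4 = 19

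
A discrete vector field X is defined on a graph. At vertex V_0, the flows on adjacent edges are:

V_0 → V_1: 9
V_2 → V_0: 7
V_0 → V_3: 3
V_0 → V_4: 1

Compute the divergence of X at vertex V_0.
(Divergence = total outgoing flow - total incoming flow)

Divergence = sum of outgoing flows = 9 + (-7) + 3 + 1 = 6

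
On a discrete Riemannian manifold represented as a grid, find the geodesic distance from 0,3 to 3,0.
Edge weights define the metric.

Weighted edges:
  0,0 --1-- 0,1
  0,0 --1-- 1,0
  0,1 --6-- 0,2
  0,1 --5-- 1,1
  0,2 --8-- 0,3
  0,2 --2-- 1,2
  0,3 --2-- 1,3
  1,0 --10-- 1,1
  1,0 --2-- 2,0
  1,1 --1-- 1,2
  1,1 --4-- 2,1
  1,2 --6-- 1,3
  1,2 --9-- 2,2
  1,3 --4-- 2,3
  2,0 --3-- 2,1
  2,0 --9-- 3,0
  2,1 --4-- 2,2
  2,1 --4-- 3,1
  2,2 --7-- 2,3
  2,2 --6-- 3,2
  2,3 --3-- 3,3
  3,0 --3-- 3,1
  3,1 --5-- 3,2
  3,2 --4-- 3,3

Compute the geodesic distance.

Shortest path: 0,3 → 1,3 → 1,2 → 1,1 → 2,1 → 3,1 → 3,0, total weight = 20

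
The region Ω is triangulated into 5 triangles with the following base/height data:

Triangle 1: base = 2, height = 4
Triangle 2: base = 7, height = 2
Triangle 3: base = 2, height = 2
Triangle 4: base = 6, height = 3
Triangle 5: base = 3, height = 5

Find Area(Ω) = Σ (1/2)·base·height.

(1/2)×2×4 + (1/2)×7×2 + (1/2)×2×2 + (1/2)×6×3 + (1/2)×3×5 = 29.5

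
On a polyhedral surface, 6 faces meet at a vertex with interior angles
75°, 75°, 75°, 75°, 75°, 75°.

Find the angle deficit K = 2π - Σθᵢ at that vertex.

Sum of angles = 450°. K = 360° - 450° = -90°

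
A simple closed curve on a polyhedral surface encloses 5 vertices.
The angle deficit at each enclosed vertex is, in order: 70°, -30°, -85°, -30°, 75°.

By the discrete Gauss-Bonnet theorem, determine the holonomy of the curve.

Holonomy = total enclosed curvature = 70° + (-30°) + (-85°) + (-30°) + 75° = 0°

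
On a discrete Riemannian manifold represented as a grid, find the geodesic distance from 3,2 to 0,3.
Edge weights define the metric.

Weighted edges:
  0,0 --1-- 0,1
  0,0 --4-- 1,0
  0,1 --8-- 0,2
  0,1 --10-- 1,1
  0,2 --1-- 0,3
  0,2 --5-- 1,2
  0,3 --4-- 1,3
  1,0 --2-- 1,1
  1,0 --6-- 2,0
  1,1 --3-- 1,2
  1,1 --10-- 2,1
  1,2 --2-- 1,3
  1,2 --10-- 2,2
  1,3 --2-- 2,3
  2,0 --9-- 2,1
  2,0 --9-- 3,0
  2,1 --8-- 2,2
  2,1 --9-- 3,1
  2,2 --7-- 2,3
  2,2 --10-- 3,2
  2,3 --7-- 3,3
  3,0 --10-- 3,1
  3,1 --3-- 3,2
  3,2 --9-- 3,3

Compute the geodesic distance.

Shortest path: 3,2 → 3,3 → 2,3 → 1,3 → 0,3, total weight = 22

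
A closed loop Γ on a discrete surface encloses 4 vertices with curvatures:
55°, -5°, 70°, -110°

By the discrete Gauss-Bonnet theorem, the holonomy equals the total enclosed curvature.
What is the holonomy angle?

Holonomy = total enclosed curvature = 55° + (-5°) + 70° + (-110°) = 10°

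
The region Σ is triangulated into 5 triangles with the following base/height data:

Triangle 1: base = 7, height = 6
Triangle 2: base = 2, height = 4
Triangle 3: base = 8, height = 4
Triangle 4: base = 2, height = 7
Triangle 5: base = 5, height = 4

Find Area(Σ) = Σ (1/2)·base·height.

(1/2)×7×6 + (1/2)×2×4 + (1/2)×8×4 + (1/2)×2×7 + (1/2)×5×4 = 58.0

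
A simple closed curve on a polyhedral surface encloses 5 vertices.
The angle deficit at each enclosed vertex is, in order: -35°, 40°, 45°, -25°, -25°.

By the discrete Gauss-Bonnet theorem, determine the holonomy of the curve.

Holonomy = total enclosed curvature = (-35°) + 40° + 45° + (-25°) + (-25°) = 0°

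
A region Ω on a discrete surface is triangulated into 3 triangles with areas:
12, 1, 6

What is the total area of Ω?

12 + 1 + 6 = 19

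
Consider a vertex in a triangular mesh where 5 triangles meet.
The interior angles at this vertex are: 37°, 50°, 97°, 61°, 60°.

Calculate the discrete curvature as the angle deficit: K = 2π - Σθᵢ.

Sum of angles = 305°. K = 360° - 305° = 55° = 11π/36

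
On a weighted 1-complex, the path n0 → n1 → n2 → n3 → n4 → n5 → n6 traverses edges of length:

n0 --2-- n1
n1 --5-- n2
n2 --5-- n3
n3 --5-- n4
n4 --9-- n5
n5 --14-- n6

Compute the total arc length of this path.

Arc length = 2 + 5 + 5 + 5 + 9 + 14 = 40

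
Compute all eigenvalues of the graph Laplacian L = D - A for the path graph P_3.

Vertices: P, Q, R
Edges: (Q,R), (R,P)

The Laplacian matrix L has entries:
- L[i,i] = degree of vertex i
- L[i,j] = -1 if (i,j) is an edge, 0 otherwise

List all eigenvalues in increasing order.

The path graph P_n has Laplacian eigenvalues λ_k = 2 − 2cos(kπ/n), k = 0, 1, …, n−1. Here n = 3:
k=0: 2 − 2cos(0) = 0.0; k=1: 2 − 2cos(π/3) = 1.0; k=2: 2 − 2cos(2π/3) = 3.0.
Laplacian eigenvalues (increasing order): [0.0, 1.0, 3.0]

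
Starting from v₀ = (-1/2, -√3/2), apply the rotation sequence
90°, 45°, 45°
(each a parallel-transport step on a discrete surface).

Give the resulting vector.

Total rotation: 90° + 45° + 45° = 180°. Final vector: (0.5000, 0.8660)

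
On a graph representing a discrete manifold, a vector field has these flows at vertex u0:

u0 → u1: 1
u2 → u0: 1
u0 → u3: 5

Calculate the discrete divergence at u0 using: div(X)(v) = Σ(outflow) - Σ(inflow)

Divergence = sum of outgoing flows = 1 + (-1) + 5 = 5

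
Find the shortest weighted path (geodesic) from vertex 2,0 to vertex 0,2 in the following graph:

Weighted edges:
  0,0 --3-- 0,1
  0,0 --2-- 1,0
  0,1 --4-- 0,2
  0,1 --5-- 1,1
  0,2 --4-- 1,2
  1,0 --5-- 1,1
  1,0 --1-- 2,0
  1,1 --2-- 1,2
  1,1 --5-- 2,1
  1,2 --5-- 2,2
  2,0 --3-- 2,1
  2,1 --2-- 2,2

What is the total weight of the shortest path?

Shortest path: 2,0 → 1,0 → 0,0 → 0,1 → 0,2, total weight = 10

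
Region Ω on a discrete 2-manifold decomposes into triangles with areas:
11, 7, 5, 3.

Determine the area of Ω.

11 + 7 + 5 + 3 = 26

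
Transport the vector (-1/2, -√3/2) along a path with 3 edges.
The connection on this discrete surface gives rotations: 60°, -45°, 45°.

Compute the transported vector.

Total rotation: 60° + (-45°) + 45° = 60°. Final vector: (0.5000, -0.8660)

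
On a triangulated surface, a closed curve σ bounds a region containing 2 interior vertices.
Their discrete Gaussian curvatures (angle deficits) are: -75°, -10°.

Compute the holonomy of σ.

Holonomy = total enclosed curvature = (-75°) + (-10°) = -85°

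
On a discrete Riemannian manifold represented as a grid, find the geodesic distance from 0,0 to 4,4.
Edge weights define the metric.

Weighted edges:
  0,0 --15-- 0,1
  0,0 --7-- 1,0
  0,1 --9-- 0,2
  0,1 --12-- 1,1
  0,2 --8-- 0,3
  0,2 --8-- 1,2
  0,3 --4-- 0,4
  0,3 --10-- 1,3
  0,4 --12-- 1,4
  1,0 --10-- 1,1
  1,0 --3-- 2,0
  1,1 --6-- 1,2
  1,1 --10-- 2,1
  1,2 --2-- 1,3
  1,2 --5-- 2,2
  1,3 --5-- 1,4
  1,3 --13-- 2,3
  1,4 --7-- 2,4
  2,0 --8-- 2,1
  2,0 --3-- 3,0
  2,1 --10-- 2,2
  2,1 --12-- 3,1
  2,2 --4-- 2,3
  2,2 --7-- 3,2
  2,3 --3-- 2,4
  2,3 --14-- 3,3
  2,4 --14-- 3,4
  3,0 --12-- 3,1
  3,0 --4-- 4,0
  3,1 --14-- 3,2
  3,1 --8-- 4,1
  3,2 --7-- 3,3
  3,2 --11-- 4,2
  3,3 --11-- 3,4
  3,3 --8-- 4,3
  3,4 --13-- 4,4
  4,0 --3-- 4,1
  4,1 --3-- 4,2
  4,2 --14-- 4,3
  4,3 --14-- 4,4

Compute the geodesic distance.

Shortest path: 0,0 → 1,0 → 2,0 → 3,0 → 4,0 → 4,1 → 4,2 → 4,3 → 4,4, total weight = 51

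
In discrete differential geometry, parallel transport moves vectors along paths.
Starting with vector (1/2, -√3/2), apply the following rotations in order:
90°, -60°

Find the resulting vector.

Total rotation: 90° + (-60°) = 30°. Final vector: (0.8660, -0.5000)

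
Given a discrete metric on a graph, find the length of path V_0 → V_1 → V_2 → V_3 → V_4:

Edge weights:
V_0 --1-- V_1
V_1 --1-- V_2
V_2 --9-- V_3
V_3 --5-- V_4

Arc length = 1 + 1 + 9 + 5 = 16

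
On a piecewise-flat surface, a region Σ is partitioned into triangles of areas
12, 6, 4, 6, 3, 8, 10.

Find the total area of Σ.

12 + 6 + 4 + 6 + 3 + 8 + 10 = 49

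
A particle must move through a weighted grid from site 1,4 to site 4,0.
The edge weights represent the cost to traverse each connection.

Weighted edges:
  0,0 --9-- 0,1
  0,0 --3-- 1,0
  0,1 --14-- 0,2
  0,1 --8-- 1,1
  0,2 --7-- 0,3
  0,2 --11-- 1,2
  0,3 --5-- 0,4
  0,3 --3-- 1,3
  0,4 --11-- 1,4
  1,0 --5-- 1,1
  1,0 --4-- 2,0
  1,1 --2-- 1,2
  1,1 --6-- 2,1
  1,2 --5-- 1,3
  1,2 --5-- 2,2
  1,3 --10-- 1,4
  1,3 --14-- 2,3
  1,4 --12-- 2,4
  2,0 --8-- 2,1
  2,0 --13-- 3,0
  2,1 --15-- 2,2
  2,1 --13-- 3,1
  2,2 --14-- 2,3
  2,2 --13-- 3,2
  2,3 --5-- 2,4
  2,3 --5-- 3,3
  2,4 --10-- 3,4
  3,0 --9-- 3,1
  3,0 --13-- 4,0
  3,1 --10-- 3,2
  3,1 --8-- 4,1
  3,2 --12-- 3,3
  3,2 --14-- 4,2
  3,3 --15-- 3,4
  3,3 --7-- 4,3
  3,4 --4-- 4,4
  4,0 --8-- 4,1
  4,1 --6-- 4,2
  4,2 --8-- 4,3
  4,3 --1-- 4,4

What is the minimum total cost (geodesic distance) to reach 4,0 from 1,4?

Shortest path: 1,4 → 2,4 → 3,4 → 4,4 → 4,3 → 4,2 → 4,1 → 4,0, total weight = 49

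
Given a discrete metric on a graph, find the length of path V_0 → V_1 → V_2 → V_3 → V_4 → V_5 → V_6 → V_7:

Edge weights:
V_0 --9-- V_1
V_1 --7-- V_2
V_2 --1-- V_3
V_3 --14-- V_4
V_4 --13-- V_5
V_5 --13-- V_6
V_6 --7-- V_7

Arc length = 9 + 7 + 1 + 14 + 13 + 13 + 7 = 64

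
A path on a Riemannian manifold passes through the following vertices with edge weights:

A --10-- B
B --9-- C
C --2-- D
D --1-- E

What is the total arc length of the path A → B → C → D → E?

Arc length = 10 + 9 + 2 + 1 = 22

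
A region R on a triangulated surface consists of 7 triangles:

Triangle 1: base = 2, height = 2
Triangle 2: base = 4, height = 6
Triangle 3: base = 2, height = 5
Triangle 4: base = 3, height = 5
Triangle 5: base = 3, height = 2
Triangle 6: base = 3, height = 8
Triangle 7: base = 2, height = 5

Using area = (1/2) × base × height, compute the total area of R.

(1/2)×2×2 + (1/2)×4×6 + (1/2)×2×5 + (1/2)×3×5 + (1/2)×3×2 + (1/2)×3×8 + (1/2)×2×5 = 46.5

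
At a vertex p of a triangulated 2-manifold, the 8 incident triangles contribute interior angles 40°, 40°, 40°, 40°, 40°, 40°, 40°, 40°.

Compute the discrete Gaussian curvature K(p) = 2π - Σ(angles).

Sum of angles = 320°. K = 360° - 320° = 40° = 2π/9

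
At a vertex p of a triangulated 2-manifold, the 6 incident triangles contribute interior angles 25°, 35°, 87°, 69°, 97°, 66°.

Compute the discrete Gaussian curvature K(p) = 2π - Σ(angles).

Sum of angles = 379°. K = 360° - 379° = -19° = -19π/180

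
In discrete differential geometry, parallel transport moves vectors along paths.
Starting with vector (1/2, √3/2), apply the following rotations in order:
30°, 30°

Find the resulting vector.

Total rotation: 30° + 30° = 60°. Final vector: (-0.5000, 0.8660)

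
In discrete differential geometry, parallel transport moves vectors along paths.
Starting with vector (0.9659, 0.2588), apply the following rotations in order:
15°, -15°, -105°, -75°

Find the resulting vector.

Total rotation: 15° + (-15°) + (-105°) + (-75°) = -180° ≡ 180° (mod 360°). Final vector: (-0.9659, -0.2588)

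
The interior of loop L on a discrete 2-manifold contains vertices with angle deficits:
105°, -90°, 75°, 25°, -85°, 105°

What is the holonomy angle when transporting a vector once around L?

Holonomy = total enclosed curvature = 105° + (-90°) + 75° + 25° + (-85°) + 105° = 135°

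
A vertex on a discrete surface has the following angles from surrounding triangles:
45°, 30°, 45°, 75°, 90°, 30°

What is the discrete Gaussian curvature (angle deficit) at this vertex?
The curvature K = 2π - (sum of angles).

Sum of angles = 315°. K = 360° - 315° = 45°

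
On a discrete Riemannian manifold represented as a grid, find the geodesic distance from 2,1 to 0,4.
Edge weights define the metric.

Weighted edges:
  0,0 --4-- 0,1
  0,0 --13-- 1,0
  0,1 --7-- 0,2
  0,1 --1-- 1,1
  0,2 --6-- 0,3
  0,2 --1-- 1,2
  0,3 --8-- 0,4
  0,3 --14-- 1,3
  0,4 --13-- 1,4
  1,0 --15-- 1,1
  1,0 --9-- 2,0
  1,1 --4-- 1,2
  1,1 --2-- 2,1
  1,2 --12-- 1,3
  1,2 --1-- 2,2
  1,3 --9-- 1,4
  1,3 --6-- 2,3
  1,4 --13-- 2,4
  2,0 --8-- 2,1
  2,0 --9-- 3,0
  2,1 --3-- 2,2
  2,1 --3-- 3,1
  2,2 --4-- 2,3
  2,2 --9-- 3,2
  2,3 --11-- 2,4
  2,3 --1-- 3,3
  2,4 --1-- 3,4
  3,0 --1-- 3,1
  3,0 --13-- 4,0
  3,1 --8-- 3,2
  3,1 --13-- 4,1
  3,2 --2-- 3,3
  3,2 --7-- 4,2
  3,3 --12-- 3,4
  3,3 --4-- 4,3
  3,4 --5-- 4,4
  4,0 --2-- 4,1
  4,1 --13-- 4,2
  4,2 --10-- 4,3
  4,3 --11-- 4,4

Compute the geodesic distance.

Shortest path: 2,1 → 2,2 → 1,2 → 0,2 → 0,3 → 0,4, total weight = 19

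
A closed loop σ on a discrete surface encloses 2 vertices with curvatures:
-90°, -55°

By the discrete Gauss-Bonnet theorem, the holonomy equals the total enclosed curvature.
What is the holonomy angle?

Holonomy = total enclosed curvature = (-90°) + (-55°) = -145°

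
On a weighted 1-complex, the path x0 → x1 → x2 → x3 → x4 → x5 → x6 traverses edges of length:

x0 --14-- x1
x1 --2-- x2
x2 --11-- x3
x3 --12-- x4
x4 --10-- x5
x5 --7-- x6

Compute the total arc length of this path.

Arc length = 14 + 2 + 11 + 12 + 10 + 7 = 56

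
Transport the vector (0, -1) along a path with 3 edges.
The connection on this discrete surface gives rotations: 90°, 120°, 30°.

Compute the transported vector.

Total rotation: 90° + 120° + 30° = 240° ≡ -120° (mod 360°). Final vector: (-0.8660, 0.5000)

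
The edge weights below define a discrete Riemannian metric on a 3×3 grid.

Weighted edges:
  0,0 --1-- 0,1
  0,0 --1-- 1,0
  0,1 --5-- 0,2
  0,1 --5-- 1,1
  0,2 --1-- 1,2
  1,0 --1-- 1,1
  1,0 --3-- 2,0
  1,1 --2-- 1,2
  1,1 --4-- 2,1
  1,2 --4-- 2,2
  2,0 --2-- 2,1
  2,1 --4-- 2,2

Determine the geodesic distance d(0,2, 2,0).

Shortest path: 0,2 → 1,2 → 1,1 → 1,0 → 2,0, total weight = 7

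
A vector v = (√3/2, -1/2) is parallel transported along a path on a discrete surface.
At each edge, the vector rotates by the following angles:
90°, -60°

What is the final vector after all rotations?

Total rotation: 90° + (-60°) = 30°. Final vector: (1, 0)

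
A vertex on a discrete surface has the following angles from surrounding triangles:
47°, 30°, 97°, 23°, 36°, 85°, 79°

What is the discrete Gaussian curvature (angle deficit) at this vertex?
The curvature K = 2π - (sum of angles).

Sum of angles = 397°. K = 360° - 397° = -37° = -37π/180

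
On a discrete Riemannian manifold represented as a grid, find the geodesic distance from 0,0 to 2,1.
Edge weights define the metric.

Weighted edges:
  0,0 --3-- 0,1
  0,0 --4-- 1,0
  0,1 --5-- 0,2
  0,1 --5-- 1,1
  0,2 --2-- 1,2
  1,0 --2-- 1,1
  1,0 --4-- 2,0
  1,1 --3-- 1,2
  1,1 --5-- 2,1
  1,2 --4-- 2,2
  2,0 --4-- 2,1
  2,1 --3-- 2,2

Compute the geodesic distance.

Shortest path: 0,0 → 1,0 → 1,1 → 2,1, total weight = 11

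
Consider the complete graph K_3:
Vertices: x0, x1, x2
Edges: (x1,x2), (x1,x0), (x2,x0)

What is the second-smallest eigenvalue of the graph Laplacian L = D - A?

For the complete graph K_n, L = nI − J (J = all-ones matrix). J has eigenvalues n (once, eigenvector 𝟙) and 0 (multiplicity n−1), so L has eigenvalues 0 (once) and n (multiplicity n−1). Here n = 3: eigenvalue 0 once and 3 with multiplicity 2.
Laplacian eigenvalues: [0.0, 3.0, 3.0]. Algebraic connectivity (smallest non-zero eigenvalue) = 3.0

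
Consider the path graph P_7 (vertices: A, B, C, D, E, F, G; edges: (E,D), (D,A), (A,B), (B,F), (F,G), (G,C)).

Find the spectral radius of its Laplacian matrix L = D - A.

The path graph P_n has Laplacian eigenvalues λ_k = 2 − 2cos(kπ/n), k = 0, 1, …, n−1. Here n = 7:
k=0: 2 − 2cos(0) = 0.0; k=1: 2 − 2cos(π/7) = 0.1981; k=2: 2 − 2cos(2π/7) = 0.753; k=3: 2 − 2cos(3π/7) = 1.555; k=4: 2 − 2cos(4π/7) = 2.445; k=5: 2 − 2cos(5π/7) = 3.247; k=6: 2 − 2cos(6π/7) = 3.8019.
Laplacian eigenvalues: [0.0, 0.1981, 0.753, 1.555, 2.445, 3.247, 3.8019]. Largest eigenvalue (spectral radius) = 3.8019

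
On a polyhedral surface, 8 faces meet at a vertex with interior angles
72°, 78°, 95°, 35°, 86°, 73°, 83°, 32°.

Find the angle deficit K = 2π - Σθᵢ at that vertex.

Sum of angles = 554°. K = 360° - 554° = -194° = -97π/90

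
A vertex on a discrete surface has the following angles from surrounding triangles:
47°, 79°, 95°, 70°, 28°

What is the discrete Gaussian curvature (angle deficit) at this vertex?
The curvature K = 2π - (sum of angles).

Sum of angles = 319°. K = 360° - 319° = 41° = 41π/180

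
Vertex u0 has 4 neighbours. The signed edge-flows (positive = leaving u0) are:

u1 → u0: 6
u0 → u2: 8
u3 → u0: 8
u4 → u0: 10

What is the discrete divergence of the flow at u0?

Divergence = sum of outgoing flows = (-6) + 8 + (-8) + (-10) = -16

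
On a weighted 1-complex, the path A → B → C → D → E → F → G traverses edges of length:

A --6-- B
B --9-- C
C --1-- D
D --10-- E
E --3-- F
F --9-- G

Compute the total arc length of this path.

Arc length = 6 + 9 + 1 + 10 + 3 + 9 = 38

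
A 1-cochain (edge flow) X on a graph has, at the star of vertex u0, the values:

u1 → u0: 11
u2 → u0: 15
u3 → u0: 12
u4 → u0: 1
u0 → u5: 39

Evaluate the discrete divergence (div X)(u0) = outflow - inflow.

Divergence = sum of outgoing flows = (-11) + (-15) + (-12) + (-1) + 39 = 0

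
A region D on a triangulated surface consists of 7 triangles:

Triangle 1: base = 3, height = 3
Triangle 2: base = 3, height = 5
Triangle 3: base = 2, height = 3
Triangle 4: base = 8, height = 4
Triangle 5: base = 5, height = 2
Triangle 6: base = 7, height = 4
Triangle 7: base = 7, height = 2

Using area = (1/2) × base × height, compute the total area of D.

(1/2)×3×3 + (1/2)×3×5 + (1/2)×2×3 + (1/2)×8×4 + (1/2)×5×2 + (1/2)×7×4 + (1/2)×7×2 = 57.0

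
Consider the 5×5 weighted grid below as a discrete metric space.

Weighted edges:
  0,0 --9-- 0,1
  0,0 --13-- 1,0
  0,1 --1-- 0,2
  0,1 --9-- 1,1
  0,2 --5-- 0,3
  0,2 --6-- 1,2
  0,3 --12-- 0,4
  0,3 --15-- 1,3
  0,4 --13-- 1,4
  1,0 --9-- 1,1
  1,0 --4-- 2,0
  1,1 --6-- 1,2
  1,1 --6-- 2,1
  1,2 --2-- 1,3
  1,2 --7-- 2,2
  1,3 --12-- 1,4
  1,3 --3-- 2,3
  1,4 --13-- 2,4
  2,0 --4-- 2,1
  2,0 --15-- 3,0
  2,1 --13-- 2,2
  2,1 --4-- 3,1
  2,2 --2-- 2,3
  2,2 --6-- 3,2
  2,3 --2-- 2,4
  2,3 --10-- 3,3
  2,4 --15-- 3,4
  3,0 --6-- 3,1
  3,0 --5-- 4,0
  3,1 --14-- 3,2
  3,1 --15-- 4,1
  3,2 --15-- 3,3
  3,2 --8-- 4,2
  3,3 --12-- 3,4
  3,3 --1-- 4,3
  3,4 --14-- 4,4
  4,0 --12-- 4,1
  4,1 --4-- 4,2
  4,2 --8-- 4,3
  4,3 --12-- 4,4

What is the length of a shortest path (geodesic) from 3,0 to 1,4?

Shortest path: 3,0 → 3,1 → 2,1 → 1,1 → 1,2 → 1,3 → 1,4, total weight = 36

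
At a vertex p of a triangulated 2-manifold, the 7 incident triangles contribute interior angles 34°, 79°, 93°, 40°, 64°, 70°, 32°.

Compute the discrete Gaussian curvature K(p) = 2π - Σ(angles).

Sum of angles = 412°. K = 360° - 412° = -52° = -13π/45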